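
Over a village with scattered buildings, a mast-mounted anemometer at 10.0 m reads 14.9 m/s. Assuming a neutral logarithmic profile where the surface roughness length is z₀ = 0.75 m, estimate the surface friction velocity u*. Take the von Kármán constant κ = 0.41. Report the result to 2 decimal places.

Log law: V(z) = (u*/κ) · ln(z/z₀) ⇒ u* = κ · V / ln(z/z₀)
u* = 0.41 × 14.9 / ln(10.0/0.75) = 0.41 × 14.9 / 2.5903
   = 6.1090 / 2.5903 = 2.3584 m/s

u* ≈ 2.36 m/s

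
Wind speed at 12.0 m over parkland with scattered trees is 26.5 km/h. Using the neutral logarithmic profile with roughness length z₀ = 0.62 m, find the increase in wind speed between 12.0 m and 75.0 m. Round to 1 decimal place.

16.4 km/h

Log law: V₂ = V₁ · ln(z₂/z₀)/ln(z₁/z₀) = 26.5 × 4.7955/2.9629 = 42.8903 km/h
ΔV = 42.8903 − 26.5 = 16.3903 km/h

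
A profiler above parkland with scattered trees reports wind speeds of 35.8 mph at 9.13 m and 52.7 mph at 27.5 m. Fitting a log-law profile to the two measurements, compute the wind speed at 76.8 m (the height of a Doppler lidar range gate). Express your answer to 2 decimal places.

Log law: V ∝ ln(z/z₀). From the pair, with r = V₁/V₂ = 0.67932,
ln z₀ = (ln z₁ − r·ln z₂)/(1 − r) = (2.2116 − 0.67932×3.3142)/0.32068 = -0.1242 → z₀ = 0.8832 m
V₃ = V₁ · ln(z₃/z₀)/ln(z₁/z₀) = 35.8 × 4.4654/2.3357 = 68.4412 mph

68.44 mph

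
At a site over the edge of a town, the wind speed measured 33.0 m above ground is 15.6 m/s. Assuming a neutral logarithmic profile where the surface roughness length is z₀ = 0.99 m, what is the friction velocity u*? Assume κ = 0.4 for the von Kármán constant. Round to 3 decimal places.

Log law: V(z) = (u*/κ) · ln(z/z₀) ⇒ u* = κ · V / ln(z/z₀)
u* = 0.4 × 15.6 / ln(33.0/0.99) = 0.4 × 15.6 / 3.5066
   = 6.2400 / 3.5066 = 1.7795 m/s

u* ≈ 1.780 m/s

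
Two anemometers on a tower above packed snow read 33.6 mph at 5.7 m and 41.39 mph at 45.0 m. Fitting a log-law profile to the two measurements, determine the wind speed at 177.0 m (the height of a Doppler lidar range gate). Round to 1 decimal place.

46.6 mph

Log law: V ∝ ln(z/z₀). From the pair, with r = V₁/V₂ = 0.81179,
ln z₀ = (ln z₁ − r·ln z₂)/(1 − r) = (1.7405 − 0.81179×3.8067)/0.18821 = -7.1715 → z₀ = 0.0007682 m
V₃ = V₁ · ln(z₃/z₀)/ln(z₁/z₀) = 33.6 × 12.3476/8.9120 = 46.5533 mph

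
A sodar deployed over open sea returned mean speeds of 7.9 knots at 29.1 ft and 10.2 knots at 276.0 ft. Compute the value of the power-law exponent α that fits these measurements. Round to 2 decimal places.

α ≈ 0.11

Power law: V₂/V₁ = (z₂/z₁)^α ⇒ α = ln(V₂/V₁) / ln(z₂/z₁)
α = ln(10.2/7.9) / ln(276.0/29.1) = ln(1.2911) / ln(9.4845)
  = 0.25552 / 2.24966 = 0.11358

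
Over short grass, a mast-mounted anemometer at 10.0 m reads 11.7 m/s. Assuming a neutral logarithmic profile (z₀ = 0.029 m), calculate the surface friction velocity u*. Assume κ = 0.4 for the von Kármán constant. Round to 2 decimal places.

Log law: V(z) = (u*/κ) · ln(z/z₀) ⇒ u* = κ · V / ln(z/z₀)
u* = 0.4 × 11.7 / ln(10.0/0.029) = 0.4 × 11.7 / 5.8430
   = 4.6800 / 5.8430 = 0.8010 m/s

u* ≈ 0.80 m/s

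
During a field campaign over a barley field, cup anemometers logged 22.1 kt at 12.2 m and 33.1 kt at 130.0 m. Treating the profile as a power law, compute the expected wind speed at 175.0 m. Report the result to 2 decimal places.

First find α: α = ln(V₂/V₁)/ln(z₂/z₁) = ln(33.1/22.1)/ln(130.0/12.2) = 0.40396/2.36610 = 0.1707
Extrapolate from 130.0 m to 175.0 m: V₃ = 33.1 × (175.0/130.0)^0.1707 = 33.1 × 1.0521 = 34.8231 kt

34.82 kt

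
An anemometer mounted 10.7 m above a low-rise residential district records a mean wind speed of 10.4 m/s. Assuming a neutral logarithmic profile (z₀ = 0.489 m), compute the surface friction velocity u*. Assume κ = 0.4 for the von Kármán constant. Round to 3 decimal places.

Log law: V(z) = (u*/κ) · ln(z/z₀) ⇒ u* = κ · V / ln(z/z₀)
u* = 0.4 × 10.4 / ln(10.7/0.489) = 0.4 × 10.4 / 3.0856
   = 4.1600 / 3.0856 = 1.3482 m/s

u* ≈ 1.348 m/s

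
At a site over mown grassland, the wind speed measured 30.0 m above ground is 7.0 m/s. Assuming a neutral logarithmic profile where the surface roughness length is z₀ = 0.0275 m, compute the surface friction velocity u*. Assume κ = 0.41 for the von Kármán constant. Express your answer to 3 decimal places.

Log law: V(z) = (u*/κ) · ln(z/z₀) ⇒ u* = κ · V / ln(z/z₀)
u* = 0.41 × 7.0 / ln(30.0/0.0275) = 0.41 × 7.0 / 6.9948
   = 2.8700 / 6.9948 = 0.4103 m/s

u* ≈ 0.410 m/s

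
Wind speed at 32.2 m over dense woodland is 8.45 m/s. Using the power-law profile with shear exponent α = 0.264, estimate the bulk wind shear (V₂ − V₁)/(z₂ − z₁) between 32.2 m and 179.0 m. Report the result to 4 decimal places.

0.0330 m/s/m

Power law: V₂ = V₁ · (z₂/z₁)^α = 8.45 × (5.5590)^0.264 = 13.2903 m/s
ΔV/Δz = (13.2903 − 8.45)/(179.0 − 32.2) = 4.8403/146.8000 = 0.03297 m/s/m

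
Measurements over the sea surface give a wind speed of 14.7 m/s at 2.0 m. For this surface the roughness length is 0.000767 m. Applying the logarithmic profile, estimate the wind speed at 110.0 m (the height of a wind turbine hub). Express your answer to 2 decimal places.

Log law: V(z) ∝ ln(z/z₀), so V₂/V₁ = ln(z₂/z₀) / ln(z₁/z₀).
ln(110.0/0.000767) = 11.8735, ln(2.0/0.000767) = 7.8662
V₂ = 14.7 × 11.8735/7.8662 = 14.7 × 1.5094 = 22.1888 m/s

22.19 m/s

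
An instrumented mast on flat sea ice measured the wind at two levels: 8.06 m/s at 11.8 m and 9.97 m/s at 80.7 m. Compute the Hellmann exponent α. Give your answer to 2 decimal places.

Power law: V₂/V₁ = (z₂/z₁)^α ⇒ α = ln(V₂/V₁) / ln(z₂/z₁)
α = ln(9.97/8.06) / ln(80.7/11.8) = ln(1.2370) / ln(6.8390)
  = 0.21267 / 1.92264 = 0.11061

α ≈ 0.11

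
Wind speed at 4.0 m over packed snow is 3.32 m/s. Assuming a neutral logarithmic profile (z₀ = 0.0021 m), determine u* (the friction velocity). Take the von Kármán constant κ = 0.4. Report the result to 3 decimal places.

Log law: V(z) = (u*/κ) · ln(z/z₀) ⇒ u* = κ · V / ln(z/z₀)
u* = 0.4 × 3.32 / ln(4.0/0.0021) = 0.4 × 3.32 / 7.5521
   = 1.3280 / 7.5521 = 0.1758 m/s

u* ≈ 0.176 m/s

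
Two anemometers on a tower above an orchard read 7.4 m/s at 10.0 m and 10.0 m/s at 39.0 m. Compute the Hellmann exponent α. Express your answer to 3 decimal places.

Power law: V₂/V₁ = (z₂/z₁)^α ⇒ α = ln(V₂/V₁) / ln(z₂/z₁)
α = ln(10.0/7.4) / ln(39.0/10.0) = ln(1.3514) / ln(3.9000)
  = 0.30111 / 1.36098 = 0.22124

α ≈ 0.221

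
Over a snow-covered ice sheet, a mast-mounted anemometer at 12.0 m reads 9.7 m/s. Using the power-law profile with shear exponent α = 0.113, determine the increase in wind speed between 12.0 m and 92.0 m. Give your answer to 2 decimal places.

2.51 m/s

Power law: V₂ = V₁ · (z₂/z₁)^α = 9.7 × (7.6667)^0.113 = 12.2105 m/s
ΔV = 12.2105 − 9.7 = 2.5105 m/s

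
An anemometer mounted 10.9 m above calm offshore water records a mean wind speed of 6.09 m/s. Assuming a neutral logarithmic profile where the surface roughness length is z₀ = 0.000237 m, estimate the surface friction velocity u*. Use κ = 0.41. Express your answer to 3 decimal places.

Log law: V(z) = (u*/κ) · ln(z/z₀) ⇒ u* = κ · V / ln(z/z₀)
u* = 0.41 × 6.09 / ln(10.9/0.000237) = 0.41 × 6.09 / 10.7362
   = 2.4969 / 10.7362 = 0.2326 m/s

u* ≈ 0.233 m/s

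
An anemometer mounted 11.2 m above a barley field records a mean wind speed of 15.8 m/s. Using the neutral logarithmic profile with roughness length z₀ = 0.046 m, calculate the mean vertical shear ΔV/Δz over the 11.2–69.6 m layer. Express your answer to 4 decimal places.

0.0899 m/s/m

Log law: V₂ = V₁ · ln(z₂/z₀)/ln(z₁/z₀) = 15.8 × 7.3219/5.4950 = 21.0528 m/s
ΔV/Δz = (21.0528 − 15.8)/(69.6 − 11.2) = 5.2528/58.4000 = 0.08995 m/s/m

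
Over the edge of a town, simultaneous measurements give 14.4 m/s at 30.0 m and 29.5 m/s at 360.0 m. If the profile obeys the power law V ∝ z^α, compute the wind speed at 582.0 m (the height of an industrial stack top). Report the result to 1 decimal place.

First find α: α = ln(V₂/V₁)/ln(z₂/z₁) = ln(29.5/14.4)/ln(360.0/30.0) = 0.71716/2.48491 = 0.2886
Extrapolate from 360.0 m to 582.0 m: V₃ = 29.5 × (582.0/360.0)^0.2886 = 29.5 × 1.1487 = 33.8869 m/s

33.9 m/s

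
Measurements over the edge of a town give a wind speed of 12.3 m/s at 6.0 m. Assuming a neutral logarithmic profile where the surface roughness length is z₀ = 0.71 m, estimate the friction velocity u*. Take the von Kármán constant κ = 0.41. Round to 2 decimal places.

u* ≈ 2.36 m/s

Log law: V(z) = (u*/κ) · ln(z/z₀) ⇒ u* = κ · V / ln(z/z₀)
u* = 0.41 × 12.3 / ln(6.0/0.71) = 0.41 × 12.3 / 2.1342
   = 5.0430 / 2.1342 = 2.3629 m/s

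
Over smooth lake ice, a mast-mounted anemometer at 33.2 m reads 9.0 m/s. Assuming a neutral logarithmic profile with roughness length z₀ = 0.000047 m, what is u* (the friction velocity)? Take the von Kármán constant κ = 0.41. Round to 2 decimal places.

Log law: V(z) = (u*/κ) · ln(z/z₀) ⇒ u* = κ · V / ln(z/z₀)
u* = 0.41 × 9.0 / ln(33.2/0.000047) = 0.41 × 9.0 / 13.4679
   = 3.6900 / 13.4679 = 0.2740 m/s

u* ≈ 0.27 m/s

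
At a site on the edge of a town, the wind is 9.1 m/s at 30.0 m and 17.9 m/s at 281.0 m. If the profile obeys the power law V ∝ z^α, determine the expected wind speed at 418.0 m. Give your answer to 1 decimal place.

20.2 m/s

First find α: α = ln(V₂/V₁)/ln(z₂/z₁) = ln(17.9/9.1)/ln(281.0/30.0) = 0.67653/2.23716 = 0.3024
Extrapolate from 281.0 m to 418.0 m: V₃ = 17.9 × (418.0/281.0)^0.3024 = 17.9 × 1.1276 = 20.1841 m/s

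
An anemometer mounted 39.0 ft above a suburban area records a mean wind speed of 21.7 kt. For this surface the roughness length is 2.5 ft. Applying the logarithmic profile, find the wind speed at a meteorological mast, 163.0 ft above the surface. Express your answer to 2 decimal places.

Log law: V(z) ∝ ln(z/z₀), so V₂/V₁ = ln(z₂/z₀) / ln(z₁/z₀).
ln(163.0/2.5) = 4.1775, ln(39.0/2.5) = 2.7473
V₂ = 21.7 × 4.1775/2.7473 = 21.7 × 1.5206 = 32.9967 kt

33.00 kt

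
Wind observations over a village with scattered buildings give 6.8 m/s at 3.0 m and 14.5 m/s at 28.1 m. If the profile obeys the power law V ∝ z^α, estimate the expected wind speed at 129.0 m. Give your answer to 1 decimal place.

First find α: α = ln(V₂/V₁)/ln(z₂/z₁) = ln(14.5/6.8)/ln(28.1/3.0) = 0.75723/2.23716 = 0.3385
Extrapolate from 28.1 m to 129.0 m: V₃ = 14.5 × (129.0/28.1)^0.3385 = 14.5 × 1.6751 = 24.2885 m/s

24.3 m/s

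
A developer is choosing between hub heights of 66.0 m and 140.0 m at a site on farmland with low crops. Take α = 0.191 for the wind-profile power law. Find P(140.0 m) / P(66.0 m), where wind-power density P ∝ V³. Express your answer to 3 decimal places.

Speed ratio: V_B/V_A = (z_B/z_A)^α = (140.0/66.0)^0.191 = (2.1212)^0.191 = 1.15446
Power-density ratio: P_B/P_A = (V_B/V_A)³ = (1.15446)³ = 1.53862

1.539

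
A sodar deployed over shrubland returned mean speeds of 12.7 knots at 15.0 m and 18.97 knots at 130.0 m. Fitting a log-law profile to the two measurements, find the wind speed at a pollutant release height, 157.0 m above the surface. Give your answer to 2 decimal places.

19.52 knots

Log law: V ∝ ln(z/z₀). From the pair, with r = V₁/V₂ = 0.66948,
ln z₀ = (ln z₁ − r·ln z₂)/(1 − r) = (2.7081 − 0.66948×4.8675)/0.33052 = -1.6660 → z₀ = 0.1890 m
V₃ = V₁ · ln(z₃/z₀)/ln(z₁/z₀) = 12.7 × 6.7223/4.3741 = 19.5179 knots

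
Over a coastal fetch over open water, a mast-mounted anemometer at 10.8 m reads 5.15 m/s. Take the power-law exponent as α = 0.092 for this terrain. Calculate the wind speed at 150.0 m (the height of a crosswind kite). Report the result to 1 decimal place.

6.6 m/s

Power-law profile: V₂ = V₁ · (z₂/z₁)^α
V₂ = 5.15 × (150.0/10.8)^0.092 = 5.15 × (13.8889)^0.092
    = 5.15 × 1.2739 = 6.5604 m/s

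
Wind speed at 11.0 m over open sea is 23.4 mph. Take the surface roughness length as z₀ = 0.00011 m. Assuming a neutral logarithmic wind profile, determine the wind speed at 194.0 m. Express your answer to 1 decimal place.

Log law: V(z) ∝ ln(z/z₀), so V₂/V₁ = ln(z₂/z₀) / ln(z₁/z₀).
ln(194.0/0.00011) = 14.3829, ln(11.0/0.00011) = 11.5129
V₂ = 23.4 × 14.3829/11.5129 = 23.4 × 1.2493 = 29.2332 mph

29.2 mph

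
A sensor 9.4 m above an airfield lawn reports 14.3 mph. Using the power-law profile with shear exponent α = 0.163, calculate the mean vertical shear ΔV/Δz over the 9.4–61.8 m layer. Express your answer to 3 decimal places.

0.098 mph/m

Power law: V₂ = V₁ · (z₂/z₁)^α = 14.3 × (6.5745)^0.163 = 19.4378 mph
ΔV/Δz = (19.4378 − 14.3)/(61.8 − 9.4) = 5.1378/52.4000 = 0.09805 mph/m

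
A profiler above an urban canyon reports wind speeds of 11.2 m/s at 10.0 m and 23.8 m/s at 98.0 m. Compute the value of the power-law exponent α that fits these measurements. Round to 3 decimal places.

Power law: V₂/V₁ = (z₂/z₁)^α ⇒ α = ln(V₂/V₁) / ln(z₂/z₁)
α = ln(23.8/11.2) / ln(98.0/10.0) = ln(2.1250) / ln(9.8000)
  = 0.75377 / 2.28238 = 0.33026

α ≈ 0.330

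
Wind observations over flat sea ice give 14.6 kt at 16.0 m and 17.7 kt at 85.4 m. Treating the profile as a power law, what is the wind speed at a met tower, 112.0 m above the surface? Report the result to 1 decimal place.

18.3 kt

First find α: α = ln(V₂/V₁)/ln(z₂/z₁) = ln(17.7/14.6)/ln(85.4/16.0) = 0.19254/1.67476 = 0.1150
Extrapolate from 85.4 m to 112.0 m: V₃ = 17.7 × (112.0/85.4)^0.1150 = 17.7 × 1.0317 = 18.2605 kt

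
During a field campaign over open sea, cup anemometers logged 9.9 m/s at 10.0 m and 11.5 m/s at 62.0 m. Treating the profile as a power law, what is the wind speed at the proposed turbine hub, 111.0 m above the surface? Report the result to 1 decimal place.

First find α: α = ln(V₂/V₁)/ln(z₂/z₁) = ln(11.5/9.9)/ln(62.0/10.0) = 0.14981/1.82455 = 0.0821
Extrapolate from 62.0 m to 111.0 m: V₃ = 11.5 × (111.0/62.0)^0.0821 = 11.5 × 1.0490 = 12.0633 m/s

12.1 m/s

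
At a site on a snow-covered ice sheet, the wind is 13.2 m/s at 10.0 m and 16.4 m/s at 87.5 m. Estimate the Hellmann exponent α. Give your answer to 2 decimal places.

Power law: V₂/V₁ = (z₂/z₁)^α ⇒ α = ln(V₂/V₁) / ln(z₂/z₁)
α = ln(16.4/13.2) / ln(87.5/10.0) = ln(1.2424) / ln(8.7500)
  = 0.21706 / 2.16905 = 0.10007

α ≈ 0.10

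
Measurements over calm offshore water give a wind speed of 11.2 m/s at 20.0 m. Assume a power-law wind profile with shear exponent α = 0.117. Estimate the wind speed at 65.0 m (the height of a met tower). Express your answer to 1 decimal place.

Power-law profile: V₂ = V₁ · (z₂/z₁)^α
V₂ = 11.2 × (65.0/20.0)^0.117 = 11.2 × (3.2500)^0.117
    = 11.2 × 1.1479 = 12.8561 m/s

12.9 m/s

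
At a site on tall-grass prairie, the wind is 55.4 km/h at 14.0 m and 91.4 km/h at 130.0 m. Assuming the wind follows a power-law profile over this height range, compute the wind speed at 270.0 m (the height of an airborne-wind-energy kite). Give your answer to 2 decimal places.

107.71 km/h

First find α: α = ln(V₂/V₁)/ln(z₂/z₁) = ln(91.4/55.4)/ln(130.0/14.0) = 0.50067/2.22848 = 0.2247
Extrapolate from 130.0 m to 270.0 m: V₃ = 91.4 × (270.0/130.0)^0.2247 = 91.4 × 1.1785 = 107.7110 km/h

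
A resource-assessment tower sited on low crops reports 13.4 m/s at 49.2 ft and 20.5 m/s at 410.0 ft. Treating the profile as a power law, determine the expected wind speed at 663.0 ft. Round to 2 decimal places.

22.57 m/s

First find α: α = ln(V₂/V₁)/ln(z₂/z₁) = ln(20.5/13.4)/ln(410.0/49.2) = 0.42517/2.12026 = 0.2005
Extrapolate from 410.0 ft to 663.0 ft: V₃ = 20.5 × (663.0/410.0)^0.2005 = 20.5 × 1.1012 = 22.5741 m/s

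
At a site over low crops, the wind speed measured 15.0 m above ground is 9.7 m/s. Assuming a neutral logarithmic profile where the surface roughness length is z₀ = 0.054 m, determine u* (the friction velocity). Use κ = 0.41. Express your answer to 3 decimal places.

u* ≈ 0.707 m/s

Log law: V(z) = (u*/κ) · ln(z/z₀) ⇒ u* = κ · V / ln(z/z₀)
u* = 0.41 × 9.7 / ln(15.0/0.054) = 0.41 × 9.7 / 5.6268
   = 3.9770 / 5.6268 = 0.7068 m/s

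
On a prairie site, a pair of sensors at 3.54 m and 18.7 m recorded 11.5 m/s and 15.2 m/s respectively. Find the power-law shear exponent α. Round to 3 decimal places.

Power law: V₂/V₁ = (z₂/z₁)^α ⇒ α = ln(V₂/V₁) / ln(z₂/z₁)
α = ln(15.2/11.5) / ln(18.7/3.54) = ln(1.3217) / ln(5.2825)
  = 0.27895 / 1.66440 = 0.16760

α ≈ 0.168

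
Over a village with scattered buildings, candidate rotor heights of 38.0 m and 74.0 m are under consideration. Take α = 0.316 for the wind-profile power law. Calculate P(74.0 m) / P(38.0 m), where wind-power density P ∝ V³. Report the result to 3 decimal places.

1.881

Speed ratio: V_B/V_A = (z_B/z_A)^α = (74.0/38.0)^0.316 = (1.9474)^0.316 = 1.23443
Power-density ratio: P_B/P_A = (V_B/V_A)³ = (1.23443)³ = 1.88103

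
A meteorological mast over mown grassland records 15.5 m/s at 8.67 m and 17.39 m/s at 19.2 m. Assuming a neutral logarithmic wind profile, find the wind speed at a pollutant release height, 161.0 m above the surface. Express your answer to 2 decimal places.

22.45 m/s

Log law: V ∝ ln(z/z₀). From the pair, with r = V₁/V₂ = 0.89132,
ln z₀ = (ln z₁ − r·ln z₂)/(1 − r) = (2.1599 − 0.89132×2.9549)/0.10868 = -4.3603 → z₀ = 0.01277 m
V₃ = V₁ · ln(z₃/z₀)/ln(z₁/z₀) = 15.5 × 9.4417/6.5202 = 22.4452 m/s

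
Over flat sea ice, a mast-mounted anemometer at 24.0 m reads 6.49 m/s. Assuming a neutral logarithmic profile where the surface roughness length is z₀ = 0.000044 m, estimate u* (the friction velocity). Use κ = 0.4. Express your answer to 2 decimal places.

Log law: V(z) = (u*/κ) · ln(z/z₀) ⇒ u* = κ · V / ln(z/z₀)
u* = 0.4 × 6.49 / ln(24.0/0.000044) = 0.4 × 6.49 / 13.2094
   = 2.5960 / 13.2094 = 0.1965 m/s

u* ≈ 0.20 m/s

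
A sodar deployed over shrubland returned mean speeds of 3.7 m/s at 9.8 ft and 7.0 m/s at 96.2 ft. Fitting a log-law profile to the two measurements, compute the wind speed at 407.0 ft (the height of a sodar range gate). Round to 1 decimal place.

Log law: V ∝ ln(z/z₀). From the pair, with r = V₁/V₂ = 0.52857,
ln z₀ = (ln z₁ − r·ln z₂)/(1 − r) = (2.2824 − 0.52857×4.5664)/0.47143 = -0.2785 → z₀ = 0.7569 ft
V₃ = V₁ · ln(z₃/z₀)/ln(z₁/z₀) = 3.7 × 6.2873/2.5609 = 9.0840 m/s

9.1 m/s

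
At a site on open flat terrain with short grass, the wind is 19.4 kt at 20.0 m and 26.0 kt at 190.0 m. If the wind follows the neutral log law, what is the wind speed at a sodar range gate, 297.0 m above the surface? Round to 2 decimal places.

27.31 kt

Log law: V ∝ ln(z/z₀). From the pair, with r = V₁/V₂ = 0.74615,
ln z₀ = (ln z₁ − r·ln z₂)/(1 − r) = (2.9957 − 0.74615×5.2470)/0.25385 = -3.6217 → z₀ = 0.02674 m
V₃ = V₁ · ln(z₃/z₀)/ln(z₁/z₀) = 19.4 × 9.3154/6.6174 = 27.3096 kt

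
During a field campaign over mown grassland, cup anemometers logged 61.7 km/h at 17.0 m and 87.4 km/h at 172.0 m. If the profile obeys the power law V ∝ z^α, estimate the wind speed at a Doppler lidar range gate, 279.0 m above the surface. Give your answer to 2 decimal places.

94.00 km/h

First find α: α = ln(V₂/V₁)/ln(z₂/z₁) = ln(87.4/61.7)/ln(172.0/17.0) = 0.34821/2.31428 = 0.1505
Extrapolate from 172.0 m to 279.0 m: V₃ = 87.4 × (279.0/172.0)^0.1505 = 87.4 × 1.0755 = 93.9983 km/h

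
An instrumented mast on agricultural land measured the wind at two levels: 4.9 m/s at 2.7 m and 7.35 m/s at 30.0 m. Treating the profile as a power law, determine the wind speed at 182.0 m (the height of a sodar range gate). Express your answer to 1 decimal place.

First find α: α = ln(V₂/V₁)/ln(z₂/z₁) = ln(7.35/4.9)/ln(30.0/2.7) = 0.40547/2.40795 = 0.1684
Extrapolate from 30.0 m to 182.0 m: V₃ = 7.35 × (182.0/30.0)^0.1684 = 7.35 × 1.3547 = 9.9569 m/s

10.0 m/s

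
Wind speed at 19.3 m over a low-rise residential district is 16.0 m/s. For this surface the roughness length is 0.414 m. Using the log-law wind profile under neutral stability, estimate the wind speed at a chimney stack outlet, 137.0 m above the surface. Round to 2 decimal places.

Log law: V(z) ∝ ln(z/z₀), so V₂/V₁ = ln(z₂/z₀) / ln(z₁/z₀).
ln(137.0/0.414) = 5.8019, ln(19.3/0.414) = 3.8420
V₂ = 16.0 × 5.8019/3.8420 = 16.0 × 1.5101 = 24.1619 m/s

24.16 m/s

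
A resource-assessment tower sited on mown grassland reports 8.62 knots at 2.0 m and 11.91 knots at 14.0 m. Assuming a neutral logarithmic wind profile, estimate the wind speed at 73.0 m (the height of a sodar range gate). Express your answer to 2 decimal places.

Log law: V ∝ ln(z/z₀). From the pair, with r = V₁/V₂ = 0.72376,
ln z₀ = (ln z₁ − r·ln z₂)/(1 − r) = (0.6931 − 0.72376×2.6391)/0.27624 = -4.4053 → z₀ = 0.01221 m
V₃ = V₁ · ln(z₃/z₀)/ln(z₁/z₀) = 8.62 × 8.6957/5.0984 = 14.7021 knots

14.70 knots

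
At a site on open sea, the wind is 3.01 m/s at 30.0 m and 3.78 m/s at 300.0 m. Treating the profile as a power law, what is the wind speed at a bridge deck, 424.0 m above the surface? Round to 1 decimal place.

3.9 m/s

First find α: α = ln(V₂/V₁)/ln(z₂/z₁) = ln(3.78/3.01)/ln(300.0/30.0) = 0.22778/2.30259 = 0.0989
Extrapolate from 300.0 m to 424.0 m: V₃ = 3.78 × (424.0/300.0)^0.0989 = 3.78 × 1.0348 = 3.9116 m/s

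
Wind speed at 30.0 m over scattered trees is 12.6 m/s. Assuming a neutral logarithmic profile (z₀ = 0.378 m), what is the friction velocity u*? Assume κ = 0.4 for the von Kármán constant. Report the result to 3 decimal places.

u* ≈ 1.152 m/s

Log law: V(z) = (u*/κ) · ln(z/z₀) ⇒ u* = κ · V / ln(z/z₀)
u* = 0.4 × 12.6 / ln(30.0/0.378) = 0.4 × 12.6 / 4.3741
   = 5.0400 / 4.3741 = 1.1522 m/s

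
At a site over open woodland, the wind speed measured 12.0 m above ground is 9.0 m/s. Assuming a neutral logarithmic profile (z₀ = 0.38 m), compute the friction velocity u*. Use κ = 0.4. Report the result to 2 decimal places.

u* ≈ 1.04 m/s

Log law: V(z) = (u*/κ) · ln(z/z₀) ⇒ u* = κ · V / ln(z/z₀)
u* = 0.4 × 9.0 / ln(12.0/0.38) = 0.4 × 9.0 / 3.4525
   = 3.6000 / 3.4525 = 1.0427 m/s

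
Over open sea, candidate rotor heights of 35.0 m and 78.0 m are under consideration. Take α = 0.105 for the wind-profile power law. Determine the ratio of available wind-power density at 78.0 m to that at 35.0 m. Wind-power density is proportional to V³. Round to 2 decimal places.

1.29

Speed ratio: V_B/V_A = (z_B/z_A)^α = (78.0/35.0)^0.105 = (2.2286)^0.105 = 1.08778
Power-density ratio: P_B/P_A = (V_B/V_A)³ = (1.08778)³ = 1.28715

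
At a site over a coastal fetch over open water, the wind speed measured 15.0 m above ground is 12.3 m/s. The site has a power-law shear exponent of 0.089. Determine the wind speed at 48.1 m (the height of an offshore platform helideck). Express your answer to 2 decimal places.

13.64 m/s

Power-law profile: V₂ = V₁ · (z₂/z₁)^α
V₂ = 12.3 × (48.1/15.0)^0.089 = 12.3 × (3.2067)^0.089
    = 12.3 × 1.1093 = 13.6441 m/s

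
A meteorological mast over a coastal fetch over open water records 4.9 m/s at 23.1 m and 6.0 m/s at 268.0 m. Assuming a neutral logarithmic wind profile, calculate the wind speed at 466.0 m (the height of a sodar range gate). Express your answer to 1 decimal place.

6.2 m/s

Log law: V ∝ ln(z/z₀). From the pair, with r = V₁/V₂ = 0.81667,
ln z₀ = (ln z₁ − r·ln z₂)/(1 − r) = (3.1398 − 0.81667×5.5910)/0.18333 = -7.7789 → z₀ = 0.0004185 m
V₃ = V₁ · ln(z₃/z₀)/ln(z₁/z₀) = 4.9 × 13.9231/10.9188 = 6.2483 m/s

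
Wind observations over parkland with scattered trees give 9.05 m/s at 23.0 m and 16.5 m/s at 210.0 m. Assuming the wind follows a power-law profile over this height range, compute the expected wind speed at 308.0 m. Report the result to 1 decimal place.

18.3 m/s

First find α: α = ln(V₂/V₁)/ln(z₂/z₁) = ln(16.5/9.05)/ln(210.0/23.0) = 0.60060/2.21161 = 0.2716
Extrapolate from 210.0 m to 308.0 m: V₃ = 16.5 × (308.0/210.0)^0.2716 = 16.5 × 1.1096 = 18.3085 m/s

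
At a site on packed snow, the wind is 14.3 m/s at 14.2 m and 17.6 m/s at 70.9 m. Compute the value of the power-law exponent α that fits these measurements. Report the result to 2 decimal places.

Power law: V₂/V₁ = (z₂/z₁)^α ⇒ α = ln(V₂/V₁) / ln(z₂/z₁)
α = ln(17.6/14.3) / ln(70.9/14.2) = ln(1.2308) / ln(4.9930)
  = 0.20764 / 1.60803 = 0.12913

α ≈ 0.13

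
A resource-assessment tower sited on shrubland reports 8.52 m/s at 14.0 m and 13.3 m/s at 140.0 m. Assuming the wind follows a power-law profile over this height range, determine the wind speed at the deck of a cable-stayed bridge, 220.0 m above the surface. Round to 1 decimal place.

First find α: α = ln(V₂/V₁)/ln(z₂/z₁) = ln(13.3/8.52)/ln(140.0/14.0) = 0.44535/2.30259 = 0.1934
Extrapolate from 140.0 m to 220.0 m: V₃ = 13.3 × (220.0/140.0)^0.1934 = 13.3 × 1.0914 = 14.5150 m/s

14.5 m/s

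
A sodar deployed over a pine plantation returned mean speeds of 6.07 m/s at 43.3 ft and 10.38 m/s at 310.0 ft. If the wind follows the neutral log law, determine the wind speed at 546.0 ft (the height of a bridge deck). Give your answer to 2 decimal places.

Log law: V ∝ ln(z/z₀). From the pair, with r = V₁/V₂ = 0.58478,
ln z₀ = (ln z₁ − r·ln z₂)/(1 − r) = (3.7682 − 0.58478×5.7366)/0.41522 = 0.9959 → z₀ = 2.707 ft
V₃ = V₁ · ln(z₃/z₀)/ln(z₁/z₀) = 6.07 × 5.3067/2.7722 = 11.6194 m/s

11.62 m/s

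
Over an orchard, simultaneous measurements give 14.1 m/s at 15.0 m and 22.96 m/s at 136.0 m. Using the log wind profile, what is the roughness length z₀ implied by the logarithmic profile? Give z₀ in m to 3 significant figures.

Log law: V(z) ∝ ln(z/z₀). With r = V₁/V₂ = 14.1/22.96 = 0.61411,
r · ln(z₂/z₀) = ln(z₁/z₀) ⇒ ln z₀ = (ln z₁ − r·ln z₂)/(1 − r)
ln z₀ = (2.70805 − 0.61411×4.91265) / 0.38589 = -0.8004
z₀ = exp(-0.8004) = 0.4491 m

z₀ ≈ 0.449 m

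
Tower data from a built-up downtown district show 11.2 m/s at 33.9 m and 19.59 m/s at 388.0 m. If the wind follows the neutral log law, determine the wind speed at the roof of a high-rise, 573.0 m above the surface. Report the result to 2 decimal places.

Log law: V ∝ ln(z/z₀). From the pair, with r = V₁/V₂ = 0.57172,
ln z₀ = (ln z₁ − r·ln z₂)/(1 − r) = (3.5234 − 0.57172×5.9610)/0.42828 = 0.2694 → z₀ = 1.309 m
V₃ = V₁ · ln(z₃/z₀)/ln(z₁/z₀) = 11.2 × 6.0815/3.2540 = 20.9319 m/s

20.93 m/s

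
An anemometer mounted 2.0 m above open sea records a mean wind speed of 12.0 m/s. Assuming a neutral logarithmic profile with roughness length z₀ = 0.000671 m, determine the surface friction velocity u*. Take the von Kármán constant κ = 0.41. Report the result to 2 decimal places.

u* ≈ 0.62 m/s

Log law: V(z) = (u*/κ) · ln(z/z₀) ⇒ u* = κ · V / ln(z/z₀)
u* = 0.41 × 12.0 / ln(2.0/0.000671) = 0.41 × 12.0 / 7.9999
   = 4.9200 / 7.9999 = 0.6150 m/s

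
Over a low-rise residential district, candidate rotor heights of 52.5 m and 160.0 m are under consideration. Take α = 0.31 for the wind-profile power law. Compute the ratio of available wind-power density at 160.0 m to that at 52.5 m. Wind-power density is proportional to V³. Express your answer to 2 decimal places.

2.82

Speed ratio: V_B/V_A = (z_B/z_A)^α = (160.0/52.5)^0.31 = (3.0476)^0.31 = 1.41263
Power-density ratio: P_B/P_A = (V_B/V_A)³ = (1.41263)³ = 2.81892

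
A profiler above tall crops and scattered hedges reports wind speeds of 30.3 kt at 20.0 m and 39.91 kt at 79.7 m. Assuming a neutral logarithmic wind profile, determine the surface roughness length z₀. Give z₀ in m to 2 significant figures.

z₀ ≈ 0.26 m

Log law: V(z) ∝ ln(z/z₀). With r = V₁/V₂ = 30.3/39.91 = 0.75921,
r · ln(z₂/z₀) = ln(z₁/z₀) ⇒ ln z₀ = (ln z₁ − r·ln z₂)/(1 − r)
ln z₀ = (2.99573 − 0.75921×4.37827) / 0.24079 = -1.3634
z₀ = exp(-1.3634) = 0.2558 m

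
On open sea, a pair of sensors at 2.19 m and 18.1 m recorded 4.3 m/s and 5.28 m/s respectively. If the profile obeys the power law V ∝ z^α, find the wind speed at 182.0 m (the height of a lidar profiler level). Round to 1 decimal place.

First find α: α = ln(V₂/V₁)/ln(z₂/z₁) = ln(5.28/4.3)/ln(18.1/2.19) = 0.20531/2.11201 = 0.0972
Extrapolate from 18.1 m to 182.0 m: V₃ = 5.28 × (182.0/18.1)^0.0972 = 5.28 × 1.2515 = 6.6081 m/s

6.6 m/s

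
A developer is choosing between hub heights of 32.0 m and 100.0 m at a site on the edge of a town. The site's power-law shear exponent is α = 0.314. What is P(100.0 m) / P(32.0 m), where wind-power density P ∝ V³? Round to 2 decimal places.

Speed ratio: V_B/V_A = (z_B/z_A)^α = (100.0/32.0)^0.314 = (3.1250)^0.314 = 1.43015
Power-density ratio: P_B/P_A = (V_B/V_A)³ = (1.43015)³ = 2.92515

2.93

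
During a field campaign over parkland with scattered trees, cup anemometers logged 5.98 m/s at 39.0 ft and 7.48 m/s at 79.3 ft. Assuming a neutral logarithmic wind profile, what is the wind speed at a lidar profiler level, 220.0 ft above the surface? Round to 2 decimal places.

Log law: V ∝ ln(z/z₀). From the pair, with r = V₁/V₂ = 0.79947,
ln z₀ = (ln z₁ − r·ln z₂)/(1 − r) = (3.6636 − 0.79947×4.3732)/0.20053 = 0.8343 → z₀ = 2.303 ft
V₃ = V₁ · ln(z₃/z₀)/ln(z₁/z₀) = 5.98 × 4.5593/2.8292 = 9.6367 m/s

9.64 m/s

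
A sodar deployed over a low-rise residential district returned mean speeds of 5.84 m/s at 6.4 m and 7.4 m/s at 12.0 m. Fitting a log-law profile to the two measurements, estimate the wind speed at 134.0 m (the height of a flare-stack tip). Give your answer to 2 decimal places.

13.39 m/s

Log law: V ∝ ln(z/z₀). From the pair, with r = V₁/V₂ = 0.78919,
ln z₀ = (ln z₁ − r·ln z₂)/(1 − r) = (1.8563 − 0.78919×2.4849)/0.21081 = -0.4970 → z₀ = 0.6084 m
V₃ = V₁ · ln(z₃/z₀)/ln(z₁/z₀) = 5.84 × 5.3948/2.3533 = 13.3881 m/s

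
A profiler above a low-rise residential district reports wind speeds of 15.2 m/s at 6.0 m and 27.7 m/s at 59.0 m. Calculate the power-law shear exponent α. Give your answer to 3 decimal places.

α ≈ 0.263

Power law: V₂/V₁ = (z₂/z₁)^α ⇒ α = ln(V₂/V₁) / ln(z₂/z₁)
α = ln(27.7/15.2) / ln(59.0/6.0) = ln(1.8224) / ln(9.8333)
  = 0.60014 / 2.28578 = 0.26255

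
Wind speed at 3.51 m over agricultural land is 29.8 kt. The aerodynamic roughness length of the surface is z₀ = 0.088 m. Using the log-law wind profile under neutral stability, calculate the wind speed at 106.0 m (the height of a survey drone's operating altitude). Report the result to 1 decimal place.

Log law: V(z) ∝ ln(z/z₀), so V₂/V₁ = ln(z₂/z₀) / ln(z₁/z₀).
ln(106.0/0.088) = 7.0939, ln(3.51/0.088) = 3.6860
V₂ = 29.8 × 7.0939/3.6860 = 29.8 × 1.9245 = 57.3508 kt

57.4 kt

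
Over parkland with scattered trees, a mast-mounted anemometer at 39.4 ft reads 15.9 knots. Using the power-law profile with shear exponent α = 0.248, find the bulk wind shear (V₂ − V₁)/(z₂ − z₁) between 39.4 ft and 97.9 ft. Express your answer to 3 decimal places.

Power law: V₂ = V₁ · (z₂/z₁)^α = 15.9 × (2.4848)^0.248 = 19.9264 knots
ΔV/Δz = (19.9264 − 15.9)/(97.9 − 39.4) = 4.0264/58.5000 = 0.06883 knots/ft

0.069 knots/ft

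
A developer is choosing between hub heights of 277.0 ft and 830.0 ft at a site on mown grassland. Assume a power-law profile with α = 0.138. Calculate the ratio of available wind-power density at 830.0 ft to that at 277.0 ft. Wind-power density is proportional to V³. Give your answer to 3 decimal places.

Speed ratio: V_B/V_A = (z_B/z_A)^α = (830.0/277.0)^0.138 = (2.9964)^0.138 = 1.16351
Power-density ratio: P_B/P_A = (V_B/V_A)³ = (1.16351)³ = 1.57511

1.575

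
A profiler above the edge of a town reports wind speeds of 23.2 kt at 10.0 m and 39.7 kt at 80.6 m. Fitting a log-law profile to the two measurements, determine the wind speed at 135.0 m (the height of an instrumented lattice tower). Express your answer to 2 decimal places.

43.78 kt

Log law: V ∝ ln(z/z₀). From the pair, with r = V₁/V₂ = 0.58438,
ln z₀ = (ln z₁ − r·ln z₂)/(1 − r) = (2.3026 − 0.58438×4.3895)/0.41562 = -0.6317 → z₀ = 0.5317 m
V₃ = V₁ · ln(z₃/z₀)/ln(z₁/z₀) = 23.2 × 5.5370/2.9343 = 43.7779 kt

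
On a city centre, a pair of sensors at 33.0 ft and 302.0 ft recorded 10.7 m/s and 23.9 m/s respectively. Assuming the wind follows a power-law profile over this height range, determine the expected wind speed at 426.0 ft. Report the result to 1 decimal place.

27.1 m/s

First find α: α = ln(V₂/V₁)/ln(z₂/z₁) = ln(23.9/10.7)/ln(302.0/33.0) = 0.80363/2.21392 = 0.3630
Extrapolate from 302.0 ft to 426.0 ft: V₃ = 23.9 × (426.0/302.0)^0.3630 = 23.9 × 1.1330 = 27.0788 m/s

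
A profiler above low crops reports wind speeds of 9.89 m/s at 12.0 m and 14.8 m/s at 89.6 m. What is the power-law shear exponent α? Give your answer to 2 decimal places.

Power law: V₂/V₁ = (z₂/z₁)^α ⇒ α = ln(V₂/V₁) / ln(z₂/z₁)
α = ln(14.8/9.89) / ln(89.6/12.0) = ln(1.4965) / ln(7.4667)
  = 0.40310 / 2.01045 = 0.20050

α ≈ 0.20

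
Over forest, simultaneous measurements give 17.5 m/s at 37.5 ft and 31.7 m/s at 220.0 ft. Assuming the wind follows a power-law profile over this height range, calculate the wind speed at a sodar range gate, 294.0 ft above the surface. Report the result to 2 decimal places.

34.94 m/s

First find α: α = ln(V₂/V₁)/ln(z₂/z₁) = ln(31.7/17.5)/ln(220.0/37.5) = 0.59412/1.76929 = 0.3358
Extrapolate from 220.0 ft to 294.0 ft: V₃ = 31.7 × (294.0/220.0)^0.3358 = 31.7 × 1.1023 = 34.9417 m/s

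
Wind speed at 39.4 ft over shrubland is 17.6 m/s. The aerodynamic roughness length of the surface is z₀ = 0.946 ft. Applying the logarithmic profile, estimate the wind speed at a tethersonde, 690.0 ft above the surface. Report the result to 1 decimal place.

Log law: V(z) ∝ ln(z/z₀), so V₂/V₁ = ln(z₂/z₀) / ln(z₁/z₀).
ln(690.0/0.946) = 6.5922, ln(39.4/0.946) = 3.7293
V₂ = 17.6 × 6.5922/3.7293 = 17.6 × 1.7677 = 31.1113 m/s

31.1 m/s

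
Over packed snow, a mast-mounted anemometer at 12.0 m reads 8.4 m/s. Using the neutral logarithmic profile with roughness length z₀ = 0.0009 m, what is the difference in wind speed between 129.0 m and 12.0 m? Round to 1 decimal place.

Log law: V₂ = V₁ · ln(z₂/z₀)/ln(z₁/z₀) = 8.4 × 11.8729/9.4980 = 10.5004 m/s
ΔV = 10.5004 − 8.4 = 2.1004 m/s

2.1 m/s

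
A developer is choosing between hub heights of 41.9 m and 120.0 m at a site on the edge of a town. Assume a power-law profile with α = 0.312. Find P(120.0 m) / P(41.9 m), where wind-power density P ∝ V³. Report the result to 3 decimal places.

2.677

Speed ratio: V_B/V_A = (z_B/z_A)^α = (120.0/41.9)^0.312 = (2.8640)^0.312 = 1.38859
Power-density ratio: P_B/P_A = (V_B/V_A)³ = (1.38859)³ = 2.67745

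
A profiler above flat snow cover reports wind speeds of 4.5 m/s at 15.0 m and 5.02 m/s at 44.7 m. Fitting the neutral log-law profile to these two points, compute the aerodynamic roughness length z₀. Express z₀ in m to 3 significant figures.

Log law: V(z) ∝ ln(z/z₀). With r = V₁/V₂ = 4.5/5.02 = 0.89641,
r · ln(z₂/z₀) = ln(z₁/z₀) ⇒ ln z₀ = (ln z₁ − r·ln z₂)/(1 − r)
ln z₀ = (2.70805 − 0.89641×3.79997) / 0.10359 = -6.7413
z₀ = exp(-6.7413) = 0.001181 m

z₀ ≈ 0.00118 m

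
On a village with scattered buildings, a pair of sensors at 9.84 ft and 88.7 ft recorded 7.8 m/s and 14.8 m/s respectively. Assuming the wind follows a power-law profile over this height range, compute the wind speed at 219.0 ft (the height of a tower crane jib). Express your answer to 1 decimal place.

19.3 m/s

First find α: α = ln(V₂/V₁)/ln(z₂/z₁) = ln(14.8/7.8)/ln(88.7/9.84) = 0.64050/2.19880 = 0.2913
Extrapolate from 88.7 ft to 219.0 ft: V₃ = 14.8 × (219.0/88.7)^0.2913 = 14.8 × 1.3012 = 19.2576 m/s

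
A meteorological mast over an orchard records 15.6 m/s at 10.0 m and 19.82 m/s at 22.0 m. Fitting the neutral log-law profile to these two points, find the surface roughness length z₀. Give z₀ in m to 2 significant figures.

z₀ ≈ 0.54 m

Log law: V(z) ∝ ln(z/z₀). With r = V₁/V₂ = 15.6/19.82 = 0.78708,
r · ln(z₂/z₀) = ln(z₁/z₀) ⇒ ln z₀ = (ln z₁ − r·ln z₂)/(1 − r)
ln z₀ = (2.30259 − 0.78708×3.09104) / 0.21292 = -0.6121
z₀ = exp(-0.6121) = 0.5422 m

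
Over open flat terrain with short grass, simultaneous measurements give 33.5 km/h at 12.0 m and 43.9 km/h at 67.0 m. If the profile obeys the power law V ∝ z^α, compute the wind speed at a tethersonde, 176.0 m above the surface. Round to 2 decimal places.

51.10 km/h

First find α: α = ln(V₂/V₁)/ln(z₂/z₁) = ln(43.9/33.5)/ln(67.0/12.0) = 0.27037/1.71979 = 0.1572
Extrapolate from 67.0 m to 176.0 m: V₃ = 43.9 × (176.0/67.0)^0.1572 = 43.9 × 1.1640 = 51.0981 km/h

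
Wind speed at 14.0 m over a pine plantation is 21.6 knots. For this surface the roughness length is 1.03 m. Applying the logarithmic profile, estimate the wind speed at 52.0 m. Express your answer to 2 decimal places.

32.46 knots

Log law: V(z) ∝ ln(z/z₀), so V₂/V₁ = ln(z₂/z₀) / ln(z₁/z₀).
ln(52.0/1.03) = 3.9217, ln(14.0/1.03) = 2.6095
V₂ = 21.6 × 3.9217/2.6095 = 21.6 × 1.5029 = 32.4616 knots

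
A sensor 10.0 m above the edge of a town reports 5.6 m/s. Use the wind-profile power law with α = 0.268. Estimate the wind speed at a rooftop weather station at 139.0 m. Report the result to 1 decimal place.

Power-law profile: V₂ = V₁ · (z₂/z₁)^α
V₂ = 5.6 × (139.0/10.0)^0.268 = 5.6 × (13.9000)^0.268
    = 5.6 × 2.0245 = 11.3375 m/s

11.3 m/s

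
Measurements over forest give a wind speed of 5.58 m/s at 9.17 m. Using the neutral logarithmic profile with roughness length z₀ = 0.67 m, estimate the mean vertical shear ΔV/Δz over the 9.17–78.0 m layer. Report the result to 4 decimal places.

Log law: V₂ = V₁ · ln(z₂/z₀)/ln(z₁/z₀) = 5.58 × 4.7572/2.6164 = 10.1456 m/s
ΔV/Δz = (10.1456 − 5.58)/(78.0 − 9.17) = 4.5656/68.8300 = 0.06633 m/s/m

0.0663 m/s/m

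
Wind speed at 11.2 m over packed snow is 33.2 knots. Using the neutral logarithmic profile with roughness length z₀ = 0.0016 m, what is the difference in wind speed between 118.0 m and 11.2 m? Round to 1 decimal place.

Log law: V₂ = V₁ · ln(z₂/z₀)/ln(z₁/z₀) = 33.2 × 11.2084/8.8537 = 42.0301 knots
ΔV = 42.0301 − 33.2 = 8.8301 knots

8.8 knots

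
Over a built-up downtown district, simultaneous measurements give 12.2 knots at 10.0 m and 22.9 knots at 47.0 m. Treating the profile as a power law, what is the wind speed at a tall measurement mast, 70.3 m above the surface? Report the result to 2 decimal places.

First find α: α = ln(V₂/V₁)/ln(z₂/z₁) = ln(22.9/12.2)/ln(47.0/10.0) = 0.62970/1.54756 = 0.4069
Extrapolate from 47.0 m to 70.3 m: V₃ = 22.9 × (70.3/47.0)^0.4069 = 22.9 × 1.1780 = 26.9764 knots

26.98 knots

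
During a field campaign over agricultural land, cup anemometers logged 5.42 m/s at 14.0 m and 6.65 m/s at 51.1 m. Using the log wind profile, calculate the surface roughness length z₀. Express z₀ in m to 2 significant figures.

Log law: V(z) ∝ ln(z/z₀). With r = V₁/V₂ = 5.42/6.65 = 0.81504,
r · ln(z₂/z₀) = ln(z₁/z₀) ⇒ ln z₀ = (ln z₁ − r·ln z₂)/(1 − r)
ln z₀ = (2.63906 − 0.81504×3.93378) / 0.18496 = -3.0662
z₀ = exp(-3.0662) = 0.04660 m

z₀ ≈ 0.047 m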